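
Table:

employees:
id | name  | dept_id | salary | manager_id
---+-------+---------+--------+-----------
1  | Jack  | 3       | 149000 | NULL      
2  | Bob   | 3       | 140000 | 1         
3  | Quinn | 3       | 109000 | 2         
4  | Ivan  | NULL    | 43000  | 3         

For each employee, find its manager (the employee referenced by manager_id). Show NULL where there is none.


This is a self-join: employees is joined to a second copy of itself, matching each row's manager_id to another row's id. Use LEFT JOIN so rows with manager_id=NULL are kept.
  - employee 1 (Jack): manager_id=NULL -> NULL
  - employee 2 (Bob): manager_id=1 -> Jack
  - employee 3 (Quinn): manager_id=2 -> Bob
  - employee 4 (Ivan): manager_id=3 -> Quinn

SQL:
SELECT a.name AS item, b.name AS manager
FROM employees a
LEFT JOIN employees b ON a.manager_id = b.id

Result:
item  | manager
------+--------
Jack  | NULL   
Bob   | Jack   
Quinn | Bob    
Ivan  | Quinn  


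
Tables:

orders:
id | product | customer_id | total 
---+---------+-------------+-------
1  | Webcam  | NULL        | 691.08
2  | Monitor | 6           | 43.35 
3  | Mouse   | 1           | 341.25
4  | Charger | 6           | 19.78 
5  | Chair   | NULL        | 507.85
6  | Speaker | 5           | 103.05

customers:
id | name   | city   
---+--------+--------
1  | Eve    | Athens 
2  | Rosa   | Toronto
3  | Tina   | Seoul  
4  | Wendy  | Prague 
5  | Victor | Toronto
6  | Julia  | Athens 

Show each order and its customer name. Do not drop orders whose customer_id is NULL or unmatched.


LEFT JOIN keeps every row from orders (the left table); where customer_id has no match in customers, the customer columns become NULL. Walk through each order:
  - order 1 (Webcam): customer_id=NULL, no match -> kept with NULL
  - order 2 (Monitor): customer_id=6 -> matches Julia
  - order 3 (Mouse): customer_id=1 -> matches Eve
  - order 4 (Charger): customer_id=6 -> matches Julia
  - order 5 (Chair): customer_id=NULL, no match -> kept with NULL
  - order 6 (Speaker): customer_id=5 -> matches Victor
All 6 rows appear; 2 have NULL customer.

SQL:
SELECT a.product, b.name AS customer
FROM orders a
LEFT JOIN customers b ON a.customer_id = b.id

Result:
product | customer
--------+---------
Webcam  | NULL    
Monitor | Julia   
Mouse   | Eve     
Charger | Julia   
Chair   | NULL    
Speaker | Victor  


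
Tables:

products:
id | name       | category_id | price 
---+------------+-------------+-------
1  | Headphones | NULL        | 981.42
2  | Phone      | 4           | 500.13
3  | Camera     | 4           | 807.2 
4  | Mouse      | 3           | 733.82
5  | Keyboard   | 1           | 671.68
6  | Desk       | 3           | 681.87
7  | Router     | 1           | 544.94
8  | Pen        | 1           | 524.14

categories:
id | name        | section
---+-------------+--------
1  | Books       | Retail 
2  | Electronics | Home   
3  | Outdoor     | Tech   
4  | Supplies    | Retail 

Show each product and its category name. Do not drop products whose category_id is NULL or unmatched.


LEFT JOIN keeps every row from products (the left table); where category_id has no match in categories, the category columns become NULL. Walk through each product:
  - product 1 (Headphones): category_id=NULL, no match -> kept with NULL
  - product 2 (Phone): category_id=4 -> matches Supplies
  - product 3 (Camera): category_id=4 -> matches Supplies
  - product 4 (Mouse): category_id=3 -> matches Outdoor
  - product 5 (Keyboard): category_id=1 -> matches Books
  - product 6 (Desk): category_id=3 -> matches Outdoor
  - product 7 (Router): category_id=1 -> matches Books
  - product 8 (Pen): category_id=1 -> matches Books
All 8 rows appear; 1 has NULL category.

SQL:
SELECT a.name, b.name AS category
FROM products a
LEFT JOIN categories b ON a.category_id = b.id

Result:
name       | category
-----------+---------
Headphones | NULL    
Phone      | Supplies
Camera     | Supplies
Mouse      | Outdoor 
Keyboard   | Books   
Desk       | Outdoor 
Router     | Books   
Pen        | Books   


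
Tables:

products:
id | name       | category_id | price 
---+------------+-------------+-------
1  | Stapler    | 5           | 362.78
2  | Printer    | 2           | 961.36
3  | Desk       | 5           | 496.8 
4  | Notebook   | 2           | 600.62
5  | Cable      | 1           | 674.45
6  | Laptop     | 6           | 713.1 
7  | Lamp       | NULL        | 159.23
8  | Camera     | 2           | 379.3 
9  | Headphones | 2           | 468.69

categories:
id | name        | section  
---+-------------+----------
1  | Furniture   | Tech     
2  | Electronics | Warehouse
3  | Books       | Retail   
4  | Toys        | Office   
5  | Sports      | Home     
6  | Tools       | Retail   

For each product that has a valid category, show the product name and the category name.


INNER JOIN keeps only products rows whose category_id matches an id in categories. Walk through each product:
  - product 1 (Stapler): category_id=5 -> matches Sports
  - product 2 (Printer): category_id=2 -> matches Electronics
  - product 3 (Desk): category_id=5 -> matches Sports
  - product 4 (Notebook): category_id=2 -> matches Electronics
  - product 5 (Cable): category_id=1 -> matches Furniture
  - product 6 (Laptop): category_id=6 -> matches Tools
  - product 7 (Lamp): category_id=NULL, no match -> dropped
  - product 8 (Camera): category_id=2 -> matches Electronics
  - product 9 (Headphones): category_id=2 -> matches Electronics
So 1 of 9 rows is dropped.

SQL:
SELECT a.name, b.name AS category
FROM products a
INNER JOIN categories b ON a.category_id = b.id

Result:
name       | category   
-----------+------------
Stapler    | Sports     
Printer    | Electronics
Desk       | Sports     
Notebook   | Electronics
Cable      | Furniture  
Laptop     | Tools      
Camera     | Electronics
Headphones | Electronics


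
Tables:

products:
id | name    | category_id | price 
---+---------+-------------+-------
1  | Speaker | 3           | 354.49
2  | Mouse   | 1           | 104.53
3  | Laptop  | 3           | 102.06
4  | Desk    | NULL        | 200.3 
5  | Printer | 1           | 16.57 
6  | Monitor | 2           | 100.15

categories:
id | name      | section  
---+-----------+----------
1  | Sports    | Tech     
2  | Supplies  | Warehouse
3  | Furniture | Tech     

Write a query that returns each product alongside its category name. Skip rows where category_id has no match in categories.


INNER JOIN keeps only products rows whose category_id matches an id in categories. Walk through each product:
  - product 1 (Speaker): category_id=3 -> matches Furniture
  - product 2 (Mouse): category_id=1 -> matches Sports
  - product 3 (Laptop): category_id=3 -> matches Furniture
  - product 4 (Desk): category_id=NULL, no match -> dropped
  - product 5 (Printer): category_id=1 -> matches Sports
  - product 6 (Monitor): category_id=2 -> matches Supplies
So 1 of 6 rows is dropped.

SQL:
SELECT a.name, b.name AS category
FROM products a
INNER JOIN categories b ON a.category_id = b.id

Result:
name    | category 
--------+----------
Speaker | Furniture
Mouse   | Sports   
Laptop  | Furniture
Printer | Sports   
Monitor | Supplies 


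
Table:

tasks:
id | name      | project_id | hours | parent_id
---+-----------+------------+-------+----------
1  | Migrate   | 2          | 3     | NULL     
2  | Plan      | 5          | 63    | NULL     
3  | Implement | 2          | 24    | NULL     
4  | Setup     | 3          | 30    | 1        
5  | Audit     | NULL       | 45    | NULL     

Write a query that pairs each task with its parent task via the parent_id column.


This is a self-join: tasks is joined to a second copy of itself, matching each row's parent_id to another row's id. Use LEFT JOIN so rows with parent_id=NULL are kept.
  - task 1 (Migrate): parent_id=NULL -> NULL
  - task 2 (Plan): parent_id=NULL -> NULL
  - task 3 (Implement): parent_id=NULL -> NULL
  - task 4 (Setup): parent_id=1 -> Migrate
  - task 5 (Audit): parent_id=NULL -> NULL

SQL:
SELECT a.name AS item, b.name AS parent
FROM tasks a
LEFT JOIN tasks b ON a.parent_id = b.id

Result:
item      | parent 
----------+--------
Migrate   | NULL   
Plan      | NULL   
Implement | NULL   
Setup     | Migrate
Audit     | NULL   


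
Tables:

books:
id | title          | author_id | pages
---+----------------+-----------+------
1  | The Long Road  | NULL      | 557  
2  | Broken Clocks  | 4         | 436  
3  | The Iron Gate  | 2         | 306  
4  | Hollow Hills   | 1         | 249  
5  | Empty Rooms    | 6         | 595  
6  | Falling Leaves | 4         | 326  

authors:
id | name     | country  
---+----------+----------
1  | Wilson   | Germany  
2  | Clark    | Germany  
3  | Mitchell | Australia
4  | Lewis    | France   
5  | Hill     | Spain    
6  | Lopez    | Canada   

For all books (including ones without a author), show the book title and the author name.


LEFT JOIN keeps every row from books (the left table); where author_id has no match in authors, the author columns become NULL. Walk through each book:
  - book 1 (The Long Road): author_id=NULL, no match -> kept with NULL
  - book 2 (Broken Clocks): author_id=4 -> matches Lewis
  - book 3 (The Iron Gate): author_id=2 -> matches Clark
  - book 4 (Hollow Hills): author_id=1 -> matches Wilson
  - book 5 (Empty Rooms): author_id=6 -> matches Lopez
  - book 6 (Falling Leaves): author_id=4 -> matches Lewis
All 6 rows appear; 1 has NULL author.

SQL:
SELECT a.title, b.name AS author
FROM books a
LEFT JOIN authors b ON a.author_id = b.id

Result:
title          | author
---------------+-------
The Long Road  | NULL  
Broken Clocks  | Lewis 
The Iron Gate  | Clark 
Hollow Hills   | Wilson
Empty Rooms    | Lopez 
Falling Leaves | Lewis 


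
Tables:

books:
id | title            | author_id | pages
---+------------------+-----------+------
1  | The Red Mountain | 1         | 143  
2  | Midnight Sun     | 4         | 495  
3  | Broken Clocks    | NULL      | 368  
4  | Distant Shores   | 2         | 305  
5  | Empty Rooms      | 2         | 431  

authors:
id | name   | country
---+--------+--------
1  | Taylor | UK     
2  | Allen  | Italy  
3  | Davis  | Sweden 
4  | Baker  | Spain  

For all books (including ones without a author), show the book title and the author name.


LEFT JOIN keeps every row from books (the left table); where author_id has no match in authors, the author columns become NULL. Walk through each book:
  - book 1 (The Red Mountain): author_id=1 -> matches Taylor
  - book 2 (Midnight Sun): author_id=4 -> matches Baker
  - book 3 (Broken Clocks): author_id=NULL, no match -> kept with NULL
  - book 4 (Distant Shores): author_id=2 -> matches Allen
  - book 5 (Empty Rooms): author_id=2 -> matches Allen
All 5 rows appear; 1 has NULL author.

SQL:
SELECT a.title, b.name AS author
FROM books a
LEFT JOIN authors b ON a.author_id = b.id

Result:
title            | author
-----------------+-------
The Red Mountain | Taylor
Midnight Sun     | Baker 
Broken Clocks    | NULL  
Distant Shores   | Allen 
Empty Rooms      | Allen 


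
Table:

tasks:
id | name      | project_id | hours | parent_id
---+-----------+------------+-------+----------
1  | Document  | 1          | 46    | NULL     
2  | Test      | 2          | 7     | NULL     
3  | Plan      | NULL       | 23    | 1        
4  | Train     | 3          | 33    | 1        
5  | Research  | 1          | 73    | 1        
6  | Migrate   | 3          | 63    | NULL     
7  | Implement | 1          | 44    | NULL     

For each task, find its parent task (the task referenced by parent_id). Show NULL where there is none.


This is a self-join: tasks is joined to a second copy of itself, matching each row's parent_id to another row's id. Use LEFT JOIN so rows with parent_id=NULL are kept.
  - task 1 (Document): parent_id=NULL -> NULL
  - task 2 (Test): parent_id=NULL -> NULL
  - task 3 (Plan): parent_id=1 -> Document
  - task 4 (Train): parent_id=1 -> Document
  - task 5 (Research): parent_id=1 -> Document
  - task 6 (Migrate): parent_id=NULL -> NULL
  - task 7 (Implement): parent_id=NULL -> NULL

SQL:
SELECT a.name AS item, b.name AS parent
FROM tasks a
LEFT JOIN tasks b ON a.parent_id = b.id

Result:
item      | parent  
----------+---------
Document  | NULL    
Test      | NULL    
Plan      | Document
Train     | Document
Research  | Document
Migrate   | NULL    
Implement | NULL    


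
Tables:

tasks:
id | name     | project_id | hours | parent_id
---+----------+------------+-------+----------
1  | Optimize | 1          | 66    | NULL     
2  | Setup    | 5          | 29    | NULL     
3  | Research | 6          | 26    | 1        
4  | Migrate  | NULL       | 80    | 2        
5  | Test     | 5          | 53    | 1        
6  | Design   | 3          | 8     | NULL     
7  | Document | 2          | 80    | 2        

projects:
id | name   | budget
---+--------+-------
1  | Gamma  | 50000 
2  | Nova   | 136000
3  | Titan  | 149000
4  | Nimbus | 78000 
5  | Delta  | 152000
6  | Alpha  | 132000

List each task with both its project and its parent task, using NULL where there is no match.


Two LEFT JOINs from the same base table tasks: one to projects via project_id, one to tasks itself via parent_id. Both are LEFT so every task is preserved.
Match against projects:
  - task 1 (Optimize): project_id=1 -> matches Gamma
  - task 2 (Setup): project_id=5 -> matches Delta
  - task 3 (Research): project_id=6 -> matches Alpha
  - task 4 (Migrate): project_id=NULL, no match -> kept with NULL
  - task 5 (Test): project_id=5 -> matches Delta
  - task 6 (Design): project_id=3 -> matches Titan
  - task 7 (Document): project_id=2 -> matches Nova
Match against tasks (self):
  - task 1 (Optimize): parent_id=NULL -> NULL
  - task 2 (Setup): parent_id=NULL -> NULL
  - task 3 (Research): parent_id=1 -> Optimize
  - task 4 (Migrate): parent_id=2 -> Setup
  - task 5 (Test): parent_id=1 -> Optimize
  - task 6 (Design): parent_id=NULL -> NULL
  - task 7 (Document): parent_id=2 -> Setup

SQL:
SELECT a.name, b.name AS project, c.name AS parent
FROM tasks a
LEFT JOIN projects b ON a.project_id = b.id
LEFT JOIN tasks c ON a.parent_id = c.id

Result:
name     | project | parent  
---------+---------+---------
Optimize | Gamma   | NULL    
Setup    | Delta   | NULL    
Research | Alpha   | Optimize
Migrate  | NULL    | Setup   
Test     | Delta   | Optimize
Design   | Titan   | NULL    
Document | Nova    | Setup   


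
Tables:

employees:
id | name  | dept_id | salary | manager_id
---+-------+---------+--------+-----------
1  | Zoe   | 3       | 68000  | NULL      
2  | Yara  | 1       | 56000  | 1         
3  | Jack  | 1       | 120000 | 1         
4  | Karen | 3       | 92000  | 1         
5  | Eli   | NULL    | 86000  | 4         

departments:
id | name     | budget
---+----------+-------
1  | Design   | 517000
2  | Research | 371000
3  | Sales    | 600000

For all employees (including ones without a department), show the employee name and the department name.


LEFT JOIN keeps every row from employees (the left table); where dept_id has no match in departments, the department columns become NULL. Walk through each employee:
  - employee 1 (Zoe): dept_id=3 -> matches Sales
  - employee 2 (Yara): dept_id=1 -> matches Design
  - employee 3 (Jack): dept_id=1 -> matches Design
  - employee 4 (Karen): dept_id=3 -> matches Sales
  - employee 5 (Eli): dept_id=NULL, no match -> kept with NULL
All 5 rows appear; 1 has NULL department.

SQL:
SELECT a.name, b.name AS department
FROM employees a
LEFT JOIN departments b ON a.dept_id = b.id

Result:
name  | department
------+-----------
Zoe   | Sales     
Yara  | Design    
Jack  | Design    
Karen | Sales     
Eli   | NULL      


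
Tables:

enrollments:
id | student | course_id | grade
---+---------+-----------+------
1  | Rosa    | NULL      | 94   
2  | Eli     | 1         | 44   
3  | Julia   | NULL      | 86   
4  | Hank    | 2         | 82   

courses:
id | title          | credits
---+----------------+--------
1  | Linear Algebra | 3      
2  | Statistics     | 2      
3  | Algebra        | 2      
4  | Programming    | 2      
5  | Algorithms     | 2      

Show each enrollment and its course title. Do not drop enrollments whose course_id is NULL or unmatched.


LEFT JOIN keeps every row from enrollments (the left table); where course_id has no match in courses, the course columns become NULL. Walk through each enrollment:
  - enrollment 1 (Rosa): course_id=NULL, no match -> kept with NULL
  - enrollment 2 (Eli): course_id=1 -> matches Linear Algebra
  - enrollment 3 (Julia): course_id=NULL, no match -> kept with NULL
  - enrollment 4 (Hank): course_id=2 -> matches Statistics
All 4 rows appear; 2 have NULL course.

SQL:
SELECT a.student, b.title AS course
FROM enrollments a
LEFT JOIN courses b ON a.course_id = b.id

Result:
student | course        
--------+---------------
Rosa    | NULL          
Eli     | Linear Algebra
Julia   | NULL          
Hank    | Statistics    


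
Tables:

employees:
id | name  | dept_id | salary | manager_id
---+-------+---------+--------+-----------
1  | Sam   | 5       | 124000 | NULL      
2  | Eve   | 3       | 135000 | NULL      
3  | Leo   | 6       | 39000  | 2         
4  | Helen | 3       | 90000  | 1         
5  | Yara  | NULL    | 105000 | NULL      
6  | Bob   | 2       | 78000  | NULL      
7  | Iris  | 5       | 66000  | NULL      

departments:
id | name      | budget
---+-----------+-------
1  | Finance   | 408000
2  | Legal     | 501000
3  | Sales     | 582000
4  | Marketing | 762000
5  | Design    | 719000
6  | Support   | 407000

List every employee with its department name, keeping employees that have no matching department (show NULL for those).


LEFT JOIN keeps every row from employees (the left table); where dept_id has no match in departments, the department columns become NULL. Walk through each employee:
  - employee 1 (Sam): dept_id=5 -> matches Design
  - employee 2 (Eve): dept_id=3 -> matches Sales
  - employee 3 (Leo): dept_id=6 -> matches Support
  - employee 4 (Helen): dept_id=3 -> matches Sales
  - employee 5 (Yara): dept_id=NULL, no match -> kept with NULL
  - employee 6 (Bob): dept_id=2 -> matches Legal
  - employee 7 (Iris): dept_id=5 -> matches Design
All 7 rows appear; 1 has NULL department.

SQL:
SELECT a.name, b.name AS department
FROM employees a
LEFT JOIN departments b ON a.dept_id = b.id

Result:
name  | department
------+-----------
Sam   | Design    
Eve   | Sales     
Leo   | Support   
Helen | Sales     
Yara  | NULL      
Bob   | Legal     
Iris  | Design    


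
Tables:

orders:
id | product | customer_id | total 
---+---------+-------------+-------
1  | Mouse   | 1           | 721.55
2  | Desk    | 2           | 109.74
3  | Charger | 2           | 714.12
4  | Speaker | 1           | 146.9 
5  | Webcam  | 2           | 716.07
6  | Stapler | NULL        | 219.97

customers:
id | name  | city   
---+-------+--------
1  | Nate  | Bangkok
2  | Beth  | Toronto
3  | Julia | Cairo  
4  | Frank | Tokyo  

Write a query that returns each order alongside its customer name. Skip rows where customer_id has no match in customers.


INNER JOIN keeps only orders rows whose customer_id matches an id in customers. Walk through each order:
  - order 1 (Mouse): customer_id=1 -> matches Nate
  - order 2 (Desk): customer_id=2 -> matches Beth
  - order 3 (Charger): customer_id=2 -> matches Beth
  - order 4 (Speaker): customer_id=1 -> matches Nate
  - order 5 (Webcam): customer_id=2 -> matches Beth
  - order 6 (Stapler): customer_id=NULL, no match -> dropped
So 1 of 6 rows is dropped.

SQL:
SELECT a.product, b.name AS customer
FROM orders a
INNER JOIN customers b ON a.customer_id = b.id

Result:
product | customer
--------+---------
Mouse   | Nate    
Desk    | Beth    
Charger | Beth    
Speaker | Nate    
Webcam  | Beth    


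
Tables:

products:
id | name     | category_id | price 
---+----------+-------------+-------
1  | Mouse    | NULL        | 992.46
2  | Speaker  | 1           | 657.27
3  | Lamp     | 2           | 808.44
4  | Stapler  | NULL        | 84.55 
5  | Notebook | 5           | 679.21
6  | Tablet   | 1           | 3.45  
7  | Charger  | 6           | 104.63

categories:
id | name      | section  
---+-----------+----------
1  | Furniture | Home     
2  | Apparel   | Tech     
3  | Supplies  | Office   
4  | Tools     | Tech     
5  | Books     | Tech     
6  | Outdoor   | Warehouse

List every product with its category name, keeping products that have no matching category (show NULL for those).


LEFT JOIN keeps every row from products (the left table); where category_id has no match in categories, the category columns become NULL. Walk through each product:
  - product 1 (Mouse): category_id=NULL, no match -> kept with NULL
  - product 2 (Speaker): category_id=1 -> matches Furniture
  - product 3 (Lamp): category_id=2 -> matches Apparel
  - product 4 (Stapler): category_id=NULL, no match -> kept with NULL
  - product 5 (Notebook): category_id=5 -> matches Books
  - product 6 (Tablet): category_id=1 -> matches Furniture
  - product 7 (Charger): category_id=6 -> matches Outdoor
All 7 rows appear; 2 have NULL category.

SQL:
SELECT a.name, b.name AS category
FROM products a
LEFT JOIN categories b ON a.category_id = b.id

Result:
name     | category 
---------+----------
Mouse    | NULL     
Speaker  | Furniture
Lamp     | Apparel  
Stapler  | NULL     
Notebook | Books    
Tablet   | Furniture
Charger  | Outdoor  


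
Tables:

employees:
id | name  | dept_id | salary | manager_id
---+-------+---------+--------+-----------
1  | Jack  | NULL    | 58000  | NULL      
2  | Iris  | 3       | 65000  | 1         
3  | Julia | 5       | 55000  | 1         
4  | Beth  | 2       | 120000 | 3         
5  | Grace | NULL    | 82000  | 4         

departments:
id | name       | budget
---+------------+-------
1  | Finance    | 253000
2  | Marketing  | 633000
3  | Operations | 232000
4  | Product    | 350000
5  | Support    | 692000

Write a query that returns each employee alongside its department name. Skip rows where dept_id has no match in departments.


INNER JOIN keeps only employees rows whose dept_id matches an id in departments. Walk through each employee:
  - employee 1 (Jack): dept_id=NULL, no match -> dropped
  - employee 2 (Iris): dept_id=3 -> matches Operations
  - employee 3 (Julia): dept_id=5 -> matches Support
  - employee 4 (Beth): dept_id=2 -> matches Marketing
  - employee 5 (Grace): dept_id=NULL, no match -> dropped
So 2 of 5 rows are dropped.

SQL:
SELECT a.name, b.name AS department
FROM employees a
INNER JOIN departments b ON a.dept_id = b.id

Result:
name  | department
------+-----------
Iris  | Operations
Julia | Support   
Beth  | Marketing 


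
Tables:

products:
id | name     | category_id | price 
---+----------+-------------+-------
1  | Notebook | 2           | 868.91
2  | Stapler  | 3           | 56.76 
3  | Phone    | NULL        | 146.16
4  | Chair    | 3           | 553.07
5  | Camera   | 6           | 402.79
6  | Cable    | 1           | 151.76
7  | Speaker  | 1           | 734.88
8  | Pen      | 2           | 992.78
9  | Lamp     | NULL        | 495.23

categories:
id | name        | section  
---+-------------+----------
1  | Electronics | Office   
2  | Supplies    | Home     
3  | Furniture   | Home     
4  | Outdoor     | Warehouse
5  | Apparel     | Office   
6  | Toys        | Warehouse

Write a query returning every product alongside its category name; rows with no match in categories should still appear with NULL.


LEFT JOIN keeps every row from products (the left table); where category_id has no match in categories, the category columns become NULL. Walk through each product:
  - product 1 (Notebook): category_id=2 -> matches Supplies
  - product 2 (Stapler): category_id=3 -> matches Furniture
  - product 3 (Phone): category_id=NULL, no match -> kept with NULL
  - product 4 (Chair): category_id=3 -> matches Furniture
  - product 5 (Camera): category_id=6 -> matches Toys
  - product 6 (Cable): category_id=1 -> matches Electronics
  - product 7 (Speaker): category_id=1 -> matches Electronics
  - product 8 (Pen): category_id=2 -> matches Supplies
  - product 9 (Lamp): category_id=NULL, no match -> kept with NULL
All 9 rows appear; 2 have NULL category.

SQL:
SELECT a.name, b.name AS category
FROM products a
LEFT JOIN categories b ON a.category_id = b.id

Result:
name     | category   
---------+------------
Notebook | Supplies   
Stapler  | Furniture  
Phone    | NULL       
Chair    | Furniture  
Camera   | Toys       
Cable    | Electronics
Speaker  | Electronics
Pen      | Supplies   
Lamp     | NULL       


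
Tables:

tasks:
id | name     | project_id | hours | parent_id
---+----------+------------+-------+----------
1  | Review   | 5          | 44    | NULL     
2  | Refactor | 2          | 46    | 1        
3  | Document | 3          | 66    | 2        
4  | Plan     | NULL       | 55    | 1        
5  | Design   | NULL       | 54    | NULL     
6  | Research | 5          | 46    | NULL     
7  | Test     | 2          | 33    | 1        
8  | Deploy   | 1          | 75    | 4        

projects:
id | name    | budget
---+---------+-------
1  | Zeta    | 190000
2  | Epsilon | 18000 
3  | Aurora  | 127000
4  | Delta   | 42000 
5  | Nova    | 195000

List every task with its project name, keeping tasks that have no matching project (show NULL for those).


LEFT JOIN keeps every row from tasks (the left table); where project_id has no match in projects, the project columns become NULL. Walk through each task:
  - task 1 (Review): project_id=5 -> matches Nova
  - task 2 (Refactor): project_id=2 -> matches Epsilon
  - task 3 (Document): project_id=3 -> matches Aurora
  - task 4 (Plan): project_id=NULL, no match -> kept with NULL
  - task 5 (Design): project_id=NULL, no match -> kept with NULL
  - task 6 (Research): project_id=5 -> matches Nova
  - task 7 (Test): project_id=2 -> matches Epsilon
  - task 8 (Deploy): project_id=1 -> matches Zeta
All 8 rows appear; 2 have NULL project.

SQL:
SELECT a.name, b.name AS project
FROM tasks a
LEFT JOIN projects b ON a.project_id = b.id

Result:
name     | project
---------+--------
Review   | Nova   
Refactor | Epsilon
Document | Aurora 
Plan     | NULL   
Design   | NULL   
Research | Nova   
Test     | Epsilon
Deploy   | Zeta   


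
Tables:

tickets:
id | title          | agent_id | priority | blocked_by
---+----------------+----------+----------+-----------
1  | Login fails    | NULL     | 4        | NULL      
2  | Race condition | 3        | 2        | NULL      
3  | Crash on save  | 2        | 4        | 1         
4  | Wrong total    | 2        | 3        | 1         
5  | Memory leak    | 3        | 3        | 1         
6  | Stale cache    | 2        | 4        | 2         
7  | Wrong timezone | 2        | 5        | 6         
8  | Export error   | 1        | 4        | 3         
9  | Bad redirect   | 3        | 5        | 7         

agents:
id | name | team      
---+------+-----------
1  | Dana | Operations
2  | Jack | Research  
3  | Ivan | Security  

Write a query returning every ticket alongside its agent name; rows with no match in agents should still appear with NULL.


LEFT JOIN keeps every row from tickets (the left table); where agent_id has no match in agents, the agent columns become NULL. Walk through each ticket:
  - ticket 1 (Login fails): agent_id=NULL, no match -> kept with NULL
  - ticket 2 (Race condition): agent_id=3 -> matches Ivan
  - ticket 3 (Crash on save): agent_id=2 -> matches Jack
  - ticket 4 (Wrong total): agent_id=2 -> matches Jack
  - ticket 5 (Memory leak): agent_id=3 -> matches Ivan
  - ticket 6 (Stale cache): agent_id=2 -> matches Jack
  - ticket 7 (Wrong timezone): agent_id=2 -> matches Jack
  - ticket 8 (Export error): agent_id=1 -> matches Dana
  - ticket 9 (Bad redirect): agent_id=3 -> matches Ivan
All 9 rows appear; 1 has NULL agent.

SQL:
SELECT a.title, b.name AS agent
FROM tickets a
LEFT JOIN agents b ON a.agent_id = b.id

Result:
title          | agent
---------------+------
Login fails    | NULL 
Race condition | Ivan 
Crash on save  | Jack 
Wrong total    | Jack 
Memory leak    | Ivan 
Stale cache    | Jack 
Wrong timezone | Jack 
Export error   | Dana 
Bad redirect   | Ivan 


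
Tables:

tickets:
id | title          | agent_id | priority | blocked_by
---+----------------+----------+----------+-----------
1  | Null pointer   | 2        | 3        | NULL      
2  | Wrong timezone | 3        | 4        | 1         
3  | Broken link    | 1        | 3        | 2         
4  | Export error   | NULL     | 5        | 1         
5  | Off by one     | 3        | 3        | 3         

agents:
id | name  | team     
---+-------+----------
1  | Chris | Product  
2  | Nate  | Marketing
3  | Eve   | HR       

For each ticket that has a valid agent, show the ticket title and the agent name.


INNER JOIN keeps only tickets rows whose agent_id matches an id in agents. Walk through each ticket:
  - ticket 1 (Null pointer): agent_id=2 -> matches Nate
  - ticket 2 (Wrong timezone): agent_id=3 -> matches Eve
  - ticket 3 (Broken link): agent_id=1 -> matches Chris
  - ticket 4 (Export error): agent_id=NULL, no match -> dropped
  - ticket 5 (Off by one): agent_id=3 -> matches Eve
So 1 of 5 rows is dropped.

SQL:
SELECT a.title, b.name AS agent
FROM tickets a
INNER JOIN agents b ON a.agent_id = b.id

Result:
title          | agent
---------------+------
Null pointer   | Nate 
Wrong timezone | Eve  
Broken link    | Chris
Off by one     | Eve  


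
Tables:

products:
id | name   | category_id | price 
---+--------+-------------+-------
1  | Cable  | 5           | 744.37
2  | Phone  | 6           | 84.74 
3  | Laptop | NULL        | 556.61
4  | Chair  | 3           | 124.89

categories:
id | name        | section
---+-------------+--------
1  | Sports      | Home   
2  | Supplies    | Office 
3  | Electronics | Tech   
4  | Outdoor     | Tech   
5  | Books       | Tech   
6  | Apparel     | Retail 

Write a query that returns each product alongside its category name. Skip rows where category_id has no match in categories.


INNER JOIN keeps only products rows whose category_id matches an id in categories. Walk through each product:
  - product 1 (Cable): category_id=5 -> matches Books
  - product 2 (Phone): category_id=6 -> matches Apparel
  - product 3 (Laptop): category_id=NULL, no match -> dropped
  - product 4 (Chair): category_id=3 -> matches Electronics
So 1 of 4 rows is dropped.

SQL:
SELECT a.name, b.name AS category
FROM products a
INNER JOIN categories b ON a.category_id = b.id

Result:
name  | category   
------+------------
Cable | Books      
Phone | Apparel    
Chair | Electronics


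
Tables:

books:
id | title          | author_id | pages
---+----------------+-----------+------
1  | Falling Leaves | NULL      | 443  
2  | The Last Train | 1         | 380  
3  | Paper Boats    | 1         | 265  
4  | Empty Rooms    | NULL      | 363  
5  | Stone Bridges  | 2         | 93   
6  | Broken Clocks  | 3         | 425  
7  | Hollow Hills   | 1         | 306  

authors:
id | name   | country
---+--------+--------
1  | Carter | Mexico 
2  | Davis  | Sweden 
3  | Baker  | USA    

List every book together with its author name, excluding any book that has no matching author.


INNER JOIN keeps only books rows whose author_id matches an id in authors. Walk through each book:
  - book 1 (Falling Leaves): author_id=NULL, no match -> dropped
  - book 2 (The Last Train): author_id=1 -> matches Carter
  - book 3 (Paper Boats): author_id=1 -> matches Carter
  - book 4 (Empty Rooms): author_id=NULL, no match -> dropped
  - book 5 (Stone Bridges): author_id=2 -> matches Davis
  - book 6 (Broken Clocks): author_id=3 -> matches Baker
  - book 7 (Hollow Hills): author_id=1 -> matches Carter
So 2 of 7 rows are dropped.

SQL:
SELECT a.title, b.name AS author
FROM books a
INNER JOIN authors b ON a.author_id = b.id

Result:
title          | author
---------------+-------
The Last Train | Carter
Paper Boats    | Carter
Stone Bridges  | Davis 
Broken Clocks  | Baker 
Hollow Hills   | Carter


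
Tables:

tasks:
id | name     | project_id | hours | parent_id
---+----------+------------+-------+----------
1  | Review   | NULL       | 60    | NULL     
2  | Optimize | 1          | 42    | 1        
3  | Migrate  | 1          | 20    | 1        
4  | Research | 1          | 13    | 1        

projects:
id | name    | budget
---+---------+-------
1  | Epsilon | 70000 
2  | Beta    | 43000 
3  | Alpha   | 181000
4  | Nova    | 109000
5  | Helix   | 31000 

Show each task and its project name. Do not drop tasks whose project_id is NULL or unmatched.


LEFT JOIN keeps every row from tasks (the left table); where project_id has no match in projects, the project columns become NULL. Walk through each task:
  - task 1 (Review): project_id=NULL, no match -> kept with NULL
  - task 2 (Optimize): project_id=1 -> matches Epsilon
  - task 3 (Migrate): project_id=1 -> matches Epsilon
  - task 4 (Research): project_id=1 -> matches Epsilon
All 4 rows appear; 1 has NULL project.

SQL:
SELECT a.name, b.name AS project
FROM tasks a
LEFT JOIN projects b ON a.project_id = b.id

Result:
name     | project
---------+--------
Review   | NULL   
Optimize | Epsilon
Migrate  | Epsilon
Research | Epsilon


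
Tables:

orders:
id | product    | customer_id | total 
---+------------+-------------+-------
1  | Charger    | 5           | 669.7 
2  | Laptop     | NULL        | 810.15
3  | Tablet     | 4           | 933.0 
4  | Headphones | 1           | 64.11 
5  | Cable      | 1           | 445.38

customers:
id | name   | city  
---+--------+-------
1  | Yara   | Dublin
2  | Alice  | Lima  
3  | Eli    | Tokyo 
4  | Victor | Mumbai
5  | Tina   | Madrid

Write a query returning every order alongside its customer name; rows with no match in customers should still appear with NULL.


LEFT JOIN keeps every row from orders (the left table); where customer_id has no match in customers, the customer columns become NULL. Walk through each order:
  - order 1 (Charger): customer_id=5 -> matches Tina
  - order 2 (Laptop): customer_id=NULL, no match -> kept with NULL
  - order 3 (Tablet): customer_id=4 -> matches Victor
  - order 4 (Headphones): customer_id=1 -> matches Yara
  - order 5 (Cable): customer_id=1 -> matches Yara
All 5 rows appear; 1 has NULL customer.

SQL:
SELECT a.product, b.name AS customer
FROM orders a
LEFT JOIN customers b ON a.customer_id = b.id

Result:
product    | customer
-----------+---------
Charger    | Tina    
Laptop     | NULL    
Tablet     | Victor  
Headphones | Yara    
Cable      | Yara    


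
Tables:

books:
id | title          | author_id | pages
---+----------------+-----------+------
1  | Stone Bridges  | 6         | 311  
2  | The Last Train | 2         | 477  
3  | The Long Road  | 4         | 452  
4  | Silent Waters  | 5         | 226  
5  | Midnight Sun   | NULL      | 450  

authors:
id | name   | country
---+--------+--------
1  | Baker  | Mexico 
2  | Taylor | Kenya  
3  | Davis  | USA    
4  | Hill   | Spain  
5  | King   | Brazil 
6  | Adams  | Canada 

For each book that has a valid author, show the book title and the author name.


INNER JOIN keeps only books rows whose author_id matches an id in authors. Walk through each book:
  - book 1 (Stone Bridges): author_id=6 -> matches Adams
  - book 2 (The Last Train): author_id=2 -> matches Taylor
  - book 3 (The Long Road): author_id=4 -> matches Hill
  - book 4 (Silent Waters): author_id=5 -> matches King
  - book 5 (Midnight Sun): author_id=NULL, no match -> dropped
So 1 of 5 rows is dropped.

SQL:
SELECT a.title, b.name AS author
FROM books a
INNER JOIN authors b ON a.author_id = b.id

Result:
title          | author
---------------+-------
Stone Bridges  | Adams 
The Last Train | Taylor
The Long Road  | Hill  
Silent Waters  | King  


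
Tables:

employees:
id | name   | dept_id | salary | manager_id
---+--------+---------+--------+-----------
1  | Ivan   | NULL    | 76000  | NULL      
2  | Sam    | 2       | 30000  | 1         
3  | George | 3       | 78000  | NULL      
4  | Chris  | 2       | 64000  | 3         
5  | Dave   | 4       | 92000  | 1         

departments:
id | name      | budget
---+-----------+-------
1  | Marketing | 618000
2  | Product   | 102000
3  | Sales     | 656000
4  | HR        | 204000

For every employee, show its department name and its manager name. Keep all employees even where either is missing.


Two LEFT JOINs from the same base table employees: one to departments via dept_id, one to employees itself via manager_id. Both are LEFT so every employee is preserved.
Match against departments:
  - employee 1 (Ivan): dept_id=NULL, no match -> kept with NULL
  - employee 2 (Sam): dept_id=2 -> matches Product
  - employee 3 (George): dept_id=3 -> matches Sales
  - employee 4 (Chris): dept_id=2 -> matches Product
  - employee 5 (Dave): dept_id=4 -> matches HR
Match against employees (self):
  - employee 1 (Ivan): manager_id=NULL -> NULL
  - employee 2 (Sam): manager_id=1 -> Ivan
  - employee 3 (George): manager_id=NULL -> NULL
  - employee 4 (Chris): manager_id=3 -> George
  - employee 5 (Dave): manager_id=1 -> Ivan

SQL:
SELECT a.name, b.name AS department, c.name AS manager
FROM employees a
LEFT JOIN departments b ON a.dept_id = b.id
LEFT JOIN employees c ON a.manager_id = c.id

Result:
name   | department | manager
-------+------------+--------
Ivan   | NULL       | NULL   
Sam    | Product    | Ivan   
George | Sales      | NULL   
Chris  | Product    | George 
Dave   | HR         | Ivan   


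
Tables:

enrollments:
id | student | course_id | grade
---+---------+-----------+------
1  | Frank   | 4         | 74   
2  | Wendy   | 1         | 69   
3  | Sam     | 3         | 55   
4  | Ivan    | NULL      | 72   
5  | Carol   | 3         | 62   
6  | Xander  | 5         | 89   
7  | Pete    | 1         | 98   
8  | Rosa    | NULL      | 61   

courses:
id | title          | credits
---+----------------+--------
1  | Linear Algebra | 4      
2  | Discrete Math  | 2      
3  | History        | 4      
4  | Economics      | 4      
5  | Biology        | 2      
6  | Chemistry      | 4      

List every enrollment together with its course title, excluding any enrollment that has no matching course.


INNER JOIN keeps only enrollments rows whose course_id matches an id in courses. Walk through each enrollment:
  - enrollment 1 (Frank): course_id=4 -> matches Economics
  - enrollment 2 (Wendy): course_id=1 -> matches Linear Algebra
  - enrollment 3 (Sam): course_id=3 -> matches History
  - enrollment 4 (Ivan): course_id=NULL, no match -> dropped
  - enrollment 5 (Carol): course_id=3 -> matches History
  - enrollment 6 (Xander): course_id=5 -> matches Biology
  - enrollment 7 (Pete): course_id=1 -> matches Linear Algebra
  - enrollment 8 (Rosa): course_id=NULL, no match -> dropped
So 2 of 8 rows are dropped.

SQL:
SELECT a.student, b.title AS course
FROM enrollments a
INNER JOIN courses b ON a.course_id = b.id

Result:
student | course        
--------+---------------
Frank   | Economics     
Wendy   | Linear Algebra
Sam     | History       
Carol   | History       
Xander  | Biology       
Pete    | Linear Algebra


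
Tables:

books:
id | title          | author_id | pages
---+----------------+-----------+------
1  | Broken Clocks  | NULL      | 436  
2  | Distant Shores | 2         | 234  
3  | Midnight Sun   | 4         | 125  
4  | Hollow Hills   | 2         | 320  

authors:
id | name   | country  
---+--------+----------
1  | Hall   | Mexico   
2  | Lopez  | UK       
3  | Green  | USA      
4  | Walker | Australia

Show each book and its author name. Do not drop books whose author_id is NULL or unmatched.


LEFT JOIN keeps every row from books (the left table); where author_id has no match in authors, the author columns become NULL. Walk through each book:
  - book 1 (Broken Clocks): author_id=NULL, no match -> kept with NULL
  - book 2 (Distant Shores): author_id=2 -> matches Lopez
  - book 3 (Midnight Sun): author_id=4 -> matches Walker
  - book 4 (Hollow Hills): author_id=2 -> matches Lopez
All 4 rows appear; 1 has NULL author.

SQL:
SELECT a.title, b.name AS author
FROM books a
LEFT JOIN authors b ON a.author_id = b.id

Result:
title          | author
---------------+-------
Broken Clocks  | NULL  
Distant Shores | Lopez 
Midnight Sun   | Walker
Hollow Hills   | Lopez 


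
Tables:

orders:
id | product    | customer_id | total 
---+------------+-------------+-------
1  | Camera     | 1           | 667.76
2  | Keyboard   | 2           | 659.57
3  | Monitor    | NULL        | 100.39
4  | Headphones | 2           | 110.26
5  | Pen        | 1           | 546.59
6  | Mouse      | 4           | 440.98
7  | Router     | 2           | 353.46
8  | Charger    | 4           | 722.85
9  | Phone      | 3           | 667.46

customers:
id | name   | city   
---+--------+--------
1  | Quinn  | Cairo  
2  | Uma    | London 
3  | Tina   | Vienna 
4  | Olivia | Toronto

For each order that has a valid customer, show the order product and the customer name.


INNER JOIN keeps only orders rows whose customer_id matches an id in customers. Walk through each order:
  - order 1 (Camera): customer_id=1 -> matches Quinn
  - order 2 (Keyboard): customer_id=2 -> matches Uma
  - order 3 (Monitor): customer_id=NULL, no match -> dropped
  - order 4 (Headphones): customer_id=2 -> matches Uma
  - order 5 (Pen): customer_id=1 -> matches Quinn
  - order 6 (Mouse): customer_id=4 -> matches Olivia
  - order 7 (Router): customer_id=2 -> matches Uma
  - order 8 (Charger): customer_id=4 -> matches Olivia
  - order 9 (Phone): customer_id=3 -> matches Tina
So 1 of 9 rows is dropped.

SQL:
SELECT a.product, b.name AS customer
FROM orders a
INNER JOIN customers b ON a.customer_id = b.id

Result:
product    | customer
-----------+---------
Camera     | Quinn   
Keyboard   | Uma     
Headphones | Uma     
Pen        | Quinn   
Mouse      | Olivia  
Router     | Uma     
Charger    | Olivia  
Phone      | Tina    
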